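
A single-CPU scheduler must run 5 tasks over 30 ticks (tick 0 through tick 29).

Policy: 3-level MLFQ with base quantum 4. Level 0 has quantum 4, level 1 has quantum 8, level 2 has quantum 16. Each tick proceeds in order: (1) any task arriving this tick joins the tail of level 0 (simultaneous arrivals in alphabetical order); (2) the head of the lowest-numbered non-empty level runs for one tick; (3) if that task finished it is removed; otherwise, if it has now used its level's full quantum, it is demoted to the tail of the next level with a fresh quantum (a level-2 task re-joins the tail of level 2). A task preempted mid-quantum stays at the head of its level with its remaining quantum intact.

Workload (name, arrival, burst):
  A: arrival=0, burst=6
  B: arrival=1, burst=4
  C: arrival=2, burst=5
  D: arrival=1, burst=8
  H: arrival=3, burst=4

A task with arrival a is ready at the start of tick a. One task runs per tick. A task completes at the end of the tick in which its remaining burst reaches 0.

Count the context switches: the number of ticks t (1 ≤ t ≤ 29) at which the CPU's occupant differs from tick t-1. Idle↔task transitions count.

t=0: L0/L1/L2 = A/-/- → run A
t=1: L0/L1/L2 = ABD/-/- → run A
t=2: L0/L1/L2 = ABDC/-/- → run A
t=3: L0/L1/L2 = ABDCH/-/- → run A
t=4: L0/L1/L2 = BDCH/A/- → run B
t=5: L0/L1/L2 = BDCH/A/- → run B
t=6: L0/L1/L2 = BDCH/A/- → run B
t=7: L0/L1/L2 = BDCH/A/- → run B
t=8: L0/L1/L2 = DCH/A/- → run D
t=9: L0/L1/L2 = DCH/A/- → run D
t=10: L0/L1/L2 = DCH/A/- → run D
t=11: L0/L1/L2 = DCH/A/- → run D
t=12: L0/L1/L2 = CH/AD/- → run C
t=13: L0/L1/L2 = CH/AD/- → run C
t=14: L0/L1/L2 = CH/AD/- → run C
t=15: L0/L1/L2 = CH/AD/- → run C
t=16: L0/L1/L2 = H/ADC/- → run H
t=17: L0/L1/L2 = H/ADC/- → run H
t=18: L0/L1/L2 = H/ADC/- → run H
t=19: L0/L1/L2 = H/ADC/- → run H
t=20: L0/L1/L2 = -/ADC/- → run A
t=21: L0/L1/L2 = -/ADC/- → run A
t=22: L0/L1/L2 = -/DC/- → run D
t=23: L0/L1/L2 = -/DC/- → run D
t=24: L0/L1/L2 = -/DC/- → run D
t=25: L0/L1/L2 = -/DC/- → run D
t=26: L0/L1/L2 = -/C/- → run C
t=27: (idle)
t=28: (idle)
t=29: (idle)

context switches = 8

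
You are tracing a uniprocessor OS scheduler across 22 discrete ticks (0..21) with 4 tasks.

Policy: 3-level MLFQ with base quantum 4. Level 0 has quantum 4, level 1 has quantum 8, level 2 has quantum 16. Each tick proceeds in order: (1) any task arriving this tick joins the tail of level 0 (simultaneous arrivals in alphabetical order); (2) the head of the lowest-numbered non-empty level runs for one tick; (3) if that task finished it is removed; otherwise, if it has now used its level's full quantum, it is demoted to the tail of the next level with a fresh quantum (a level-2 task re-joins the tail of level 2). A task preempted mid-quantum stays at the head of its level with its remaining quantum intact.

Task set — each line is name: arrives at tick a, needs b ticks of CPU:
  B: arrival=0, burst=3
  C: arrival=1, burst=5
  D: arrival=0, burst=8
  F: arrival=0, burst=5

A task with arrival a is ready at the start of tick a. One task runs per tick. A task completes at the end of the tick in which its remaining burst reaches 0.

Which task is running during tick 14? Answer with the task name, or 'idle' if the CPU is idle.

t=0: L0/L1/L2 = BDF/-/- → run B
t=1: L0/L1/L2 = BDFC/-/- → run B
t=2: L0/L1/L2 = BDFC/-/- → run B
t=3: L0/L1/L2 = DFC/-/- → run D
t=4: L0/L1/L2 = DFC/-/- → run D
t=5: L0/L1/L2 = DFC/-/- → run D
t=6: L0/L1/L2 = DFC/-/- → run D
t=7: L0/L1/L2 = FC/D/- → run F
t=8: L0/L1/L2 = FC/D/- → run F
t=9: L0/L1/L2 = FC/D/- → run F
t=10: L0/L1/L2 = FC/D/- → run F
t=11: L0/L1/L2 = C/DF/- → run C
t=12: L0/L1/L2 = C/DF/- → run C
t=13: L0/L1/L2 = C/DF/- → run C
t=14: L0/L1/L2 = C/DF/- → run C
t=15: L0/L1/L2 = -/DFC/- → run D
t=16: L0/L1/L2 = -/DFC/- → run D
t=17: L0/L1/L2 = -/DFC/- → run D
t=18: L0/L1/L2 = -/DFC/- → run D
t=19: L0/L1/L2 = -/FC/- → run F
t=20: L0/L1/L2 = -/C/- → run C
t=21: (idle)

running at tick 14 = C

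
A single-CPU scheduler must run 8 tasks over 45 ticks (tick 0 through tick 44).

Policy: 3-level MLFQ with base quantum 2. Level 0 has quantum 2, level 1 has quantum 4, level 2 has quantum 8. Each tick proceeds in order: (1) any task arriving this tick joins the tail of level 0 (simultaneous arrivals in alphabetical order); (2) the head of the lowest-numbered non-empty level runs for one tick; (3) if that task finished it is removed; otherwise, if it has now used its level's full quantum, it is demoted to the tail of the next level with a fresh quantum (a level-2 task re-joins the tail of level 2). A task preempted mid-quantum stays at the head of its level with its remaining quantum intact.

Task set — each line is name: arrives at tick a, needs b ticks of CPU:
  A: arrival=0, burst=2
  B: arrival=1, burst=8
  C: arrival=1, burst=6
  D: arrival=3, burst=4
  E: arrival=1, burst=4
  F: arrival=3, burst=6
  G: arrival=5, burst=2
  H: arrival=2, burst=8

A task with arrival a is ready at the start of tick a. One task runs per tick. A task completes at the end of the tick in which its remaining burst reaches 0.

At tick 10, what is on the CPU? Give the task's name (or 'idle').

t=0: L0/L1/L2 = A/-/- → run A
t=1: L0/L1/L2 = ABCE/-/- → run A
t=2: L0/L1/L2 = BCEH/-/- → run B
t=3: L0/L1/L2 = BCEHDF/-/- → run B
t=4: L0/L1/L2 = CEHDF/B/- → run C
t=5: L0/L1/L2 = CEHDFG/B/- → run C
t=6: L0/L1/L2 = EHDFG/BC/- → run E
t=7: L0/L1/L2 = EHDFG/BC/- → run E
t=8: L0/L1/L2 = HDFG/BCE/- → run H
t=9: L0/L1/L2 = HDFG/BCE/- → run H
t=10: L0/L1/L2 = DFG/BCEH/- → run D
t=11: L0/L1/L2 = DFG/BCEH/- → run D
t=12: L0/L1/L2 = FG/BCEHD/- → run F
t=13: L0/L1/L2 = FG/BCEHD/- → run F
t=14: L0/L1/L2 = G/BCEHDF/- → run G
t=15: L0/L1/L2 = G/BCEHDF/- → run G
t=16: L0/L1/L2 = -/BCEHDF/- → run B
t=17: L0/L1/L2 = -/BCEHDF/- → run B
t=18: L0/L1/L2 = -/BCEHDF/- → run B
t=19: L0/L1/L2 = -/BCEHDF/- → run B
t=20: L0/L1/L2 = -/CEHDF/B → run C
t=21: L0/L1/L2 = -/CEHDF/B → run C
t=22: L0/L1/L2 = -/CEHDF/B → run C
t=23: L0/L1/L2 = -/CEHDF/B → run C
t=24: L0/L1/L2 = -/EHDF/B → run E
t=25: L0/L1/L2 = -/EHDF/B → run E
t=26: L0/L1/L2 = -/HDF/B → run H
t=27: L0/L1/L2 = -/HDF/B → run H
t=28: L0/L1/L2 = -/HDF/B → run H
t=29: L0/L1/L2 = -/HDF/B → run H
t=30: L0/L1/L2 = -/DF/BH → run D
t=31: L0/L1/L2 = -/DF/BH → run D
t=32: L0/L1/L2 = -/F/BH → run F
t=33: L0/L1/L2 = -/F/BH → run F
t=34: L0/L1/L2 = -/F/BH → run F
t=35: L0/L1/L2 = -/F/BH → run F
t=36: L0/L1/L2 = -/-/BH → run B
t=37: L0/L1/L2 = -/-/BH → run B
t=38: L0/L1/L2 = -/-/H → run H
t=39: L0/L1/L2 = -/-/H → run H
t=40: (idle)
t=41: (idle)
t=42: (idle)
t=43: (idle)
t=44: (idle)

running at tick 10 = D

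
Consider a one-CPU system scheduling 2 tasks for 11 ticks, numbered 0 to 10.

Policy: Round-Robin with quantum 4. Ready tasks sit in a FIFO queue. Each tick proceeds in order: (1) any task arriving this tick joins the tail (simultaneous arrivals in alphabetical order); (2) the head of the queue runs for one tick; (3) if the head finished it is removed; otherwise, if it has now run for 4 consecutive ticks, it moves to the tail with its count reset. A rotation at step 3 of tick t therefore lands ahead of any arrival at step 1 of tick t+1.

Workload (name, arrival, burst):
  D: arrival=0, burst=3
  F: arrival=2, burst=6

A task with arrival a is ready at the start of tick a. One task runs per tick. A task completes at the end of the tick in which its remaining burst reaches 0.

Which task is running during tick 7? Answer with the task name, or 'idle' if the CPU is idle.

running at tick 7 = F

t=0: queue=[D] q_used=0 → run D
t=1: queue=[D] q_used=1 → run D
t=2: queue=[D,F] q_used=2 → run D
t=3: queue=[F] q_used=0 → run F
t=4: queue=[F] q_used=1 → run F
t=5: queue=[F] q_used=2 → run F
t=6: queue=[F] q_used=3 → run F
t=7: queue=[F] q_used=0 → run F
t=8: queue=[F] q_used=1 → run F
t=9: (idle)
t=10: (idle)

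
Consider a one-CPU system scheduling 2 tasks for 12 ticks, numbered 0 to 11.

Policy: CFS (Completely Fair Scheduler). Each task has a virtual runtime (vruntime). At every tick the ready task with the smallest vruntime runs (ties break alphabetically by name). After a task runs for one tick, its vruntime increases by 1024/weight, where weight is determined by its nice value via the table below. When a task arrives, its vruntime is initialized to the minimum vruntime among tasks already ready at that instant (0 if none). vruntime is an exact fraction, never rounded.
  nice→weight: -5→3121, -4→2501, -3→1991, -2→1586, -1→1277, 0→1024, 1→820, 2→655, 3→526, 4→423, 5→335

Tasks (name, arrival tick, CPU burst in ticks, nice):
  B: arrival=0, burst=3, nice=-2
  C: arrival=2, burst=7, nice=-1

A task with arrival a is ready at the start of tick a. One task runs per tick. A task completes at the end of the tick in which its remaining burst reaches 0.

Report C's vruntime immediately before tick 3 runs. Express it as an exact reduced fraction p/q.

t=0: vr[B=0] → run B
t=1: vr[B=512/793] → run B
t=2: vr[B=1024/793 C=1024/793] → run B
t=3: vr[C=1024/793] → run C
t=4: vr[C=2119680/1012661] → run C
t=5: vr[C=2931712/1012661] → run C
t=6: vr[C=3743744/1012661] → run C
t=7: vr[C=4555776/1012661] → run C
t=8: vr[C=5367808/1012661] → run C
t=9: vr[C=6179840/1012661] → run C
t=10: (idle)
t=11: (idle)

vruntime(C, start of tick 3) = 1024/793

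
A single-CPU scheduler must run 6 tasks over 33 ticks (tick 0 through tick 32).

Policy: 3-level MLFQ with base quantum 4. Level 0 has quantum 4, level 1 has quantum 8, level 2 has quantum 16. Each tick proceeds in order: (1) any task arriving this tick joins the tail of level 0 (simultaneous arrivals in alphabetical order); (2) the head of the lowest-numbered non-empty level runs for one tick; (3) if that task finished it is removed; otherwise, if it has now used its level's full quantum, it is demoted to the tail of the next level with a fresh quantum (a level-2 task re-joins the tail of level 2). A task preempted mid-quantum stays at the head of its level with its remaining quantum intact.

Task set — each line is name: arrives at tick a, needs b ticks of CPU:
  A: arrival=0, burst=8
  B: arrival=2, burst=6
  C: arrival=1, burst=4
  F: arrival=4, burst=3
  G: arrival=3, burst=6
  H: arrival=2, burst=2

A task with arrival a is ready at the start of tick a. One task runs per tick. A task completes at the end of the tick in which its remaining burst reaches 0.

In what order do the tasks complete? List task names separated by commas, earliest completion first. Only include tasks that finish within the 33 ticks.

completion order = C, H, F, A, B, G

t=0: L0/L1/L2 = A/-/- → run A
t=1: L0/L1/L2 = AC/-/- → run A
t=2: L0/L1/L2 = ACBH/-/- → run A
t=3: L0/L1/L2 = ACBHG/-/- → run A
t=4: L0/L1/L2 = CBHGF/A/- → run C
t=5: L0/L1/L2 = CBHGF/A/- → run C
t=6: L0/L1/L2 = CBHGF/A/- → run C
t=7: L0/L1/L2 = CBHGF/A/- → run C
t=8: L0/L1/L2 = BHGF/A/- → run B
t=9: L0/L1/L2 = BHGF/A/- → run B
t=10: L0/L1/L2 = BHGF/A/- → run B
t=11: L0/L1/L2 = BHGF/A/- → run B
t=12: L0/L1/L2 = HGF/AB/- → run H
t=13: L0/L1/L2 = HGF/AB/- → run H
t=14: L0/L1/L2 = GF/AB/- → run G
t=15: L0/L1/L2 = GF/AB/- → run G
t=16: L0/L1/L2 = GF/AB/- → run G
t=17: L0/L1/L2 = GF/AB/- → run G
t=18: L0/L1/L2 = F/ABG/- → run F
t=19: L0/L1/L2 = F/ABG/- → run F
t=20: L0/L1/L2 = F/ABG/- → run F
t=21: L0/L1/L2 = -/ABG/- → run A
t=22: L0/L1/L2 = -/ABG/- → run A
t=23: L0/L1/L2 = -/ABG/- → run A
t=24: L0/L1/L2 = -/ABG/- → run A
t=25: L0/L1/L2 = -/BG/- → run B
t=26: L0/L1/L2 = -/BG/- → run B
t=27: L0/L1/L2 = -/G/- → run G
t=28: L0/L1/L2 = -/G/- → run G
t=29: (idle)
t=30: (idle)
t=31: (idle)
t=32: (idle)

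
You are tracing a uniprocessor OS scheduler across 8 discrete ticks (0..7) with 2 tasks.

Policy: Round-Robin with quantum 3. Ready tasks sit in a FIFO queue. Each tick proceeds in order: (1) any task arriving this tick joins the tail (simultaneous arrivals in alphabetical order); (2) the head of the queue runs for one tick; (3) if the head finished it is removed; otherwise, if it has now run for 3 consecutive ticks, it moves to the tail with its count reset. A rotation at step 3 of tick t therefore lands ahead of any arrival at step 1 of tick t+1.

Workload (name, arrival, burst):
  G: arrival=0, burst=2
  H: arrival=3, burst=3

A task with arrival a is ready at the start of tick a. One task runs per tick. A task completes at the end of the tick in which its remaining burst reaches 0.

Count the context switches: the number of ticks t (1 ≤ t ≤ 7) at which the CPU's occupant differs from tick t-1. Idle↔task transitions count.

t=0: queue=[G] q_used=0 → run G
t=1: queue=[G] q_used=1 → run G
t=2: (idle)
t=3: queue=[H] q_used=0 → run H
t=4: queue=[H] q_used=1 → run H
t=5: queue=[H] q_used=2 → run H
t=6: (idle)
t=7: (idle)

context switches = 3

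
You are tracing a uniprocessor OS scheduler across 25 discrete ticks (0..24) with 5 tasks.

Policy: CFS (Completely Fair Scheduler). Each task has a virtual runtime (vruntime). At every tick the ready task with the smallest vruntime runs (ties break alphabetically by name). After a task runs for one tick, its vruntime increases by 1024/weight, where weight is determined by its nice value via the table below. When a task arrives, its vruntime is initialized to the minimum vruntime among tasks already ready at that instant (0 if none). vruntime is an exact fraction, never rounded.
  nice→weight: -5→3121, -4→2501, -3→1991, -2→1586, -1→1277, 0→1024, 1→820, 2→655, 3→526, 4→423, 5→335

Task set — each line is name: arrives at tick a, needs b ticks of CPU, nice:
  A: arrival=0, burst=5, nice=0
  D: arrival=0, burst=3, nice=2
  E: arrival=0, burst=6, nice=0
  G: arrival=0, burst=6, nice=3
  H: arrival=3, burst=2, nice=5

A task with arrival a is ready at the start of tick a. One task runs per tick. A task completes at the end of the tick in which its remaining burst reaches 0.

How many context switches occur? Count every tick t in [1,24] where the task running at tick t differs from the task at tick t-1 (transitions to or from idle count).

t=0: vr[A=0 D=0 E=0 G=0] → run A
t=1: vr[A=1 D=0 E=0 G=0] → run D
t=2: vr[A=1 D=1024/655 E=0 G=0] → run E
t=3: vr[A=1 D=1024/655 E=1 G=0 H=0] → run G
t=4: vr[A=1 D=1024/655 E=1 G=512/263 H=0] → run H
t=5: vr[A=1 D=1024/655 E=1 G=512/263 H=1024/335] → run A
t=6: vr[A=2 D=1024/655 E=1 G=512/263 H=1024/335] → run E
t=7: vr[A=2 D=1024/655 E=2 G=512/263 H=1024/335] → run D
t=8: vr[A=2 D=2048/655 E=2 G=512/263 H=1024/335] → run G
t=9: vr[A=2 D=2048/655 E=2 G=1024/263 H=1024/335] → run A
t=10: vr[A=3 D=2048/655 E=2 G=1024/263 H=1024/335] → run E
t=11: vr[A=3 D=2048/655 E=3 G=1024/263 H=1024/335] → run A
t=12: vr[A=4 D=2048/655 E=3 G=1024/263 H=1024/335] → run E
t=13: vr[A=4 D=2048/655 E=4 G=1024/263 H=1024/335] → run H
t=14: vr[A=4 D=2048/655 E=4 G=1024/263] → run D
t=15: vr[A=4 E=4 G=1024/263] → run G
t=16: vr[A=4 E=4 G=1536/263] → run A
t=17: vr[E=4 G=1536/263] → run E
t=18: vr[E=5 G=1536/263] → run E
t=19: vr[G=1536/263] → run G
t=20: vr[G=2048/263] → run G
t=21: vr[G=2560/263] → run G
t=22: (idle)
t=23: (idle)
t=24: (idle)

context switches = 19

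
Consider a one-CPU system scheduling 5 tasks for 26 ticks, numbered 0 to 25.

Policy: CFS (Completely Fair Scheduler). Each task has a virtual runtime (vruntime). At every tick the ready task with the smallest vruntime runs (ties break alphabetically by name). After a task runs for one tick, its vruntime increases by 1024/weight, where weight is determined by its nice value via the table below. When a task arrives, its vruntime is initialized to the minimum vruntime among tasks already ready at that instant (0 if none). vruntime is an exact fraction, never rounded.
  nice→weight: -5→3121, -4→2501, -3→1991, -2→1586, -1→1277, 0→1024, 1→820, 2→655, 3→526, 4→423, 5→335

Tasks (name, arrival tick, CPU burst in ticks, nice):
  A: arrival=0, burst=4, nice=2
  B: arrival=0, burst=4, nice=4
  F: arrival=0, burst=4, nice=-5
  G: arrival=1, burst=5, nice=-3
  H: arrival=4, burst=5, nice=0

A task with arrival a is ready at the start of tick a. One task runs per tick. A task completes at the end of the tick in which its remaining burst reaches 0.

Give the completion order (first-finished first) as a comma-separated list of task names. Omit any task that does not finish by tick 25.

t=0: vr[A=0 B=0 F=0] → run A
t=1: vr[A=1024/655 B=0 F=0 G=0] → run B
t=2: vr[A=1024/655 B=1024/423 F=0 G=0] → run F
t=3: vr[A=1024/655 B=1024/423 F=1024/3121 G=0] → run G
t=4: vr[A=1024/655 B=1024/423 F=1024/3121 G=1024/1991 H=1024/3121] → run F
t=5: vr[A=1024/655 B=1024/423 F=2048/3121 G=1024/1991 H=1024/3121] → run H
t=6: vr[A=1024/655 B=1024/423 F=2048/3121 G=1024/1991 H=4145/3121] → run G
t=7: vr[A=1024/655 B=1024/423 F=2048/3121 G=2048/1991 H=4145/3121] → run F
t=8: vr[A=1024/655 B=1024/423 F=3072/3121 G=2048/1991 H=4145/3121] → run F
t=9: vr[A=1024/655 B=1024/423 G=2048/1991 H=4145/3121] → run G
t=10: vr[A=1024/655 B=1024/423 G=3072/1991 H=4145/3121] → run H
t=11: vr[A=1024/655 B=1024/423 G=3072/1991 H=7266/3121] → run G
t=12: vr[A=1024/655 B=1024/423 G=4096/1991 H=7266/3121] → run A
t=13: vr[A=2048/655 B=1024/423 G=4096/1991 H=7266/3121] → run G
t=14: vr[A=2048/655 B=1024/423 H=7266/3121] → run H
t=15: vr[A=2048/655 B=1024/423 H=10387/3121] → run B
t=16: vr[A=2048/655 B=2048/423 H=10387/3121] → run A
t=17: vr[A=3072/655 B=2048/423 H=10387/3121] → run H
t=18: vr[A=3072/655 B=2048/423 H=13508/3121] → run H
t=19: vr[A=3072/655 B=2048/423] → run A
t=20: vr[B=2048/423] → run B
t=21: vr[B=1024/141] → run B
t=22: (idle)
t=23: (idle)
t=24: (idle)
t=25: (idle)

completion order = F, G, H, A, B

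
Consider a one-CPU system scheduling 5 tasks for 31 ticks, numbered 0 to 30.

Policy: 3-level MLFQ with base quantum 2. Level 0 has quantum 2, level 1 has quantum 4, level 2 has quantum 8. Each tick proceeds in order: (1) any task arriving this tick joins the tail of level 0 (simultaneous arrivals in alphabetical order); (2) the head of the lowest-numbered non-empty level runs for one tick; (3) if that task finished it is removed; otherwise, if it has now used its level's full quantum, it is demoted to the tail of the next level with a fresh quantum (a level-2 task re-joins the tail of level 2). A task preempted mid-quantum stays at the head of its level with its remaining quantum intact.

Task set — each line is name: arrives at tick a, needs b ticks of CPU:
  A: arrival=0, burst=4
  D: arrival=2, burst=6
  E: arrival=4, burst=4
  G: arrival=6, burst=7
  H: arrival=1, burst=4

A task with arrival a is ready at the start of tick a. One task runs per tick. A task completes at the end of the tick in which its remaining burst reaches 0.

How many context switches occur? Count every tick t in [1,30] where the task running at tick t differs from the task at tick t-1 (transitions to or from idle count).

t=0: L0/L1/L2 = A/-/- → run A
t=1: L0/L1/L2 = AH/-/- → run A
t=2: L0/L1/L2 = HD/A/- → run H
t=3: L0/L1/L2 = HD/A/- → run H
t=4: L0/L1/L2 = DE/AH/- → run D
t=5: L0/L1/L2 = DE/AH/- → run D
t=6: L0/L1/L2 = EG/AHD/- → run E
t=7: L0/L1/L2 = EG/AHD/- → run E
t=8: L0/L1/L2 = G/AHDE/- → run G
t=9: L0/L1/L2 = G/AHDE/- → run G
t=10: L0/L1/L2 = -/AHDEG/- → run A
t=11: L0/L1/L2 = -/AHDEG/- → run A
t=12: L0/L1/L2 = -/HDEG/- → run H
t=13: L0/L1/L2 = -/HDEG/- → run H
t=14: L0/L1/L2 = -/DEG/- → run D
t=15: L0/L1/L2 = -/DEG/- → run D
t=16: L0/L1/L2 = -/DEG/- → run D
t=17: L0/L1/L2 = -/DEG/- → run D
t=18: L0/L1/L2 = -/EG/- → run E
t=19: L0/L1/L2 = -/EG/- → run E
t=20: L0/L1/L2 = -/G/- → run G
t=21: L0/L1/L2 = -/G/- → run G
t=22: L0/L1/L2 = -/G/- → run G
t=23: L0/L1/L2 = -/G/- → run G
t=24: L0/L1/L2 = -/-/G → run G
t=25: (idle)
t=26: (idle)
t=27: (idle)
t=28: (idle)
t=29: (idle)
t=30: (idle)

context switches = 10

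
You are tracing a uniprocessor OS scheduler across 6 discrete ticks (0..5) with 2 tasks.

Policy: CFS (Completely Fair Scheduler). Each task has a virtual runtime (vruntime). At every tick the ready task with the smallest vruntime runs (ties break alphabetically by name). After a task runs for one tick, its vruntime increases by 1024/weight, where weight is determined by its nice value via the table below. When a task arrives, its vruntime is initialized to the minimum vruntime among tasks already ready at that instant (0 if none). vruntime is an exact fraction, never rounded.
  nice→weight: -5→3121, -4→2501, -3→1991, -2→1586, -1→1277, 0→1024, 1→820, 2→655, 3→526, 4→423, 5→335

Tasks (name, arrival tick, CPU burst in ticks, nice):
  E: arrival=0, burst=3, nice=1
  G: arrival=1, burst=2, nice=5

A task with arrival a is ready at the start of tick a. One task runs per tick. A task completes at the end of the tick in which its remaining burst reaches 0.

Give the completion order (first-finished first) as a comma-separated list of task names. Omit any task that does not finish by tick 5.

t=0: vr[E=0] → run E
t=1: vr[E=256/205 G=256/205] → run E
t=2: vr[E=512/205 G=256/205] → run G
t=3: vr[E=512/205 G=59136/13735] → run E
t=4: vr[G=59136/13735] → run G
t=5: (idle)

completion order = E, G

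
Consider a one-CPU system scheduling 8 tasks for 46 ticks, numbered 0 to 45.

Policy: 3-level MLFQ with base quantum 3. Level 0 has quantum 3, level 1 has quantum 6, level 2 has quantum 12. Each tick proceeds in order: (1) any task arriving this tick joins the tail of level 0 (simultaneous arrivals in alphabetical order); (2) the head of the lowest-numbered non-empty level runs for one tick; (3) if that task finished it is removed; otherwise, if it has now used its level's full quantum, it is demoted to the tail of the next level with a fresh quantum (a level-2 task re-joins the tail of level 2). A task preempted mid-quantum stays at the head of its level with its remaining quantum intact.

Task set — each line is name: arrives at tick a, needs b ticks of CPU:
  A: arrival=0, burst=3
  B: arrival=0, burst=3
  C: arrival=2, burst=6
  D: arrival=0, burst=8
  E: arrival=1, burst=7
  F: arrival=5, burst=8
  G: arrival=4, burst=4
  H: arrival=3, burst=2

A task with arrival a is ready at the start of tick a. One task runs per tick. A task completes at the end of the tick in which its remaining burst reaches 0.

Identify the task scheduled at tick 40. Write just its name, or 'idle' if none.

t=0: L0/L1/L2 = ABD/-/- → run A
t=1: L0/L1/L2 = ABDE/-/- → run A
t=2: L0/L1/L2 = ABDEC/-/- → run A
t=3: L0/L1/L2 = BDECH/-/- → run B
t=4: L0/L1/L2 = BDECHG/-/- → run B
t=5: L0/L1/L2 = BDECHGF/-/- → run B
t=6: L0/L1/L2 = DECHGF/-/- → run D
t=7: L0/L1/L2 = DECHGF/-/- → run D
t=8: L0/L1/L2 = DECHGF/-/- → run D
t=9: L0/L1/L2 = ECHGF/D/- → run E
t=10: L0/L1/L2 = ECHGF/D/- → run E
t=11: L0/L1/L2 = ECHGF/D/- → run E
t=12: L0/L1/L2 = CHGF/DE/- → run C
t=13: L0/L1/L2 = CHGF/DE/- → run C
t=14: L0/L1/L2 = CHGF/DE/- → run C
t=15: L0/L1/L2 = HGF/DEC/- → run H
t=16: L0/L1/L2 = HGF/DEC/- → run H
t=17: L0/L1/L2 = GF/DEC/- → run G
t=18: L0/L1/L2 = GF/DEC/- → run G
t=19: L0/L1/L2 = GF/DEC/- → run G
t=20: L0/L1/L2 = F/DECG/- → run F
t=21: L0/L1/L2 = F/DECG/- → run F
t=22: L0/L1/L2 = F/DECG/- → run F
t=23: L0/L1/L2 = -/DECGF/- → run D
t=24: L0/L1/L2 = -/DECGF/- → run D
t=25: L0/L1/L2 = -/DECGF/- → run D
t=26: L0/L1/L2 = -/DECGF/- → run D
t=27: L0/L1/L2 = -/DECGF/- → run D
t=28: L0/L1/L2 = -/ECGF/- → run E
t=29: L0/L1/L2 = -/ECGF/- → run E
t=30: L0/L1/L2 = -/ECGF/- → run E
t=31: L0/L1/L2 = -/ECGF/- → run E
t=32: L0/L1/L2 = -/CGF/- → run C
t=33: L0/L1/L2 = -/CGF/- → run C
t=34: L0/L1/L2 = -/CGF/- → run C
t=35: L0/L1/L2 = -/GF/- → run G
t=36: L0/L1/L2 = -/F/- → run F
t=37: L0/L1/L2 = -/F/- → run F
t=38: L0/L1/L2 = -/F/- → run F
t=39: L0/L1/L2 = -/F/- → run F
t=40: L0/L1/L2 = -/F/- → run F
t=41: (idle)
t=42: (idle)
t=43: (idle)
t=44: (idle)
t=45: (idle)

running at tick 40 = F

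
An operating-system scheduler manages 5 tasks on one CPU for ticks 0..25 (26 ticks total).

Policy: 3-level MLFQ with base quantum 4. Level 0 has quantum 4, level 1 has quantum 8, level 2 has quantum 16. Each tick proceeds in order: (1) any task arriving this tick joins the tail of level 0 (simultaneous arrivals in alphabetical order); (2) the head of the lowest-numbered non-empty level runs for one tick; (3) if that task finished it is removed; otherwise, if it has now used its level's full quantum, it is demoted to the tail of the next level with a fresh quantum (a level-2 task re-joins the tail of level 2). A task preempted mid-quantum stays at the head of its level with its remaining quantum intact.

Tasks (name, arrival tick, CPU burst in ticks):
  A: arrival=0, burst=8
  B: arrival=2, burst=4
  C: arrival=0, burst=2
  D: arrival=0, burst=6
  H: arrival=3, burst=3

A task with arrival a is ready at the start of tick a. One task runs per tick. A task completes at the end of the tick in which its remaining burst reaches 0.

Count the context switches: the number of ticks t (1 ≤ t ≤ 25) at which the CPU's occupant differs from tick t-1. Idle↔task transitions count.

context switches = 7

t=0: L0/L1/L2 = ACD/-/- → run A
t=1: L0/L1/L2 = ACD/-/- → run A
t=2: L0/L1/L2 = ACDB/-/- → run A
t=3: L0/L1/L2 = ACDBH/-/- → run A
t=4: L0/L1/L2 = CDBH/A/- → run C
t=5: L0/L1/L2 = CDBH/A/- → run C
t=6: L0/L1/L2 = DBH/A/- → run D
t=7: L0/L1/L2 = DBH/A/- → run D
t=8: L0/L1/L2 = DBH/A/- → run D
t=9: L0/L1/L2 = DBH/A/- → run D
t=10: L0/L1/L2 = BH/AD/- → run B
t=11: L0/L1/L2 = BH/AD/- → run B
t=12: L0/L1/L2 = BH/AD/- → run B
t=13: L0/L1/L2 = BH/AD/- → run B
t=14: L0/L1/L2 = H/AD/- → run H
t=15: L0/L1/L2 = H/AD/- → run H
t=16: L0/L1/L2 = H/AD/- → run H
t=17: L0/L1/L2 = -/AD/- → run A
t=18: L0/L1/L2 = -/AD/- → run A
t=19: L0/L1/L2 = -/AD/- → run A
t=20: L0/L1/L2 = -/AD/- → run A
t=21: L0/L1/L2 = -/D/- → run D
t=22: L0/L1/L2 = -/D/- → run D
t=23: (idle)
t=24: (idle)
t=25: (idle)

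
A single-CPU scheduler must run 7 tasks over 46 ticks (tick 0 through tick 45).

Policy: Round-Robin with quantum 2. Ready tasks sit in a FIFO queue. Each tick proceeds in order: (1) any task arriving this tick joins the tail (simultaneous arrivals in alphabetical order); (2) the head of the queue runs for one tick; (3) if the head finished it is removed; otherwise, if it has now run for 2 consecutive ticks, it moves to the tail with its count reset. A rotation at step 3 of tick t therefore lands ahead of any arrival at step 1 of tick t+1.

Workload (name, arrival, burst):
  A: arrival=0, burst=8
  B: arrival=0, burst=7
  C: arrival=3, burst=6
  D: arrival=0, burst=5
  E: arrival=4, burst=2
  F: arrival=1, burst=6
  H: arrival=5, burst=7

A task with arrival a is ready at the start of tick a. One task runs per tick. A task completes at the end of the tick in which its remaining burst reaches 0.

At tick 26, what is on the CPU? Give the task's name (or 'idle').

running at tick 26 = B

t=0: queue=[A,B,D] q_used=0 → run A
t=1: queue=[A,B,D,F] q_used=1 → run A
t=2: queue=[B,D,F,A] q_used=0 → run B
t=3: queue=[B,D,F,A,C] q_used=1 → run B
t=4: queue=[D,F,A,C,B,E] q_used=0 → run D
t=5: queue=[D,F,A,C,B,E,H] q_used=1 → run D
t=6: queue=[F,A,C,B,E,H,D] q_used=0 → run F
t=7: queue=[F,A,C,B,E,H,D] q_used=1 → run F
t=8: queue=[A,C,B,E,H,D,F] q_used=0 → run A
t=9: queue=[A,C,B,E,H,D,F] q_used=1 → run A
t=10: queue=[C,B,E,H,D,F,A] q_used=0 → run C
t=11: queue=[C,B,E,H,D,F,A] q_used=1 → run C
t=12: queue=[B,E,H,D,F,A,C] q_used=0 → run B
t=13: queue=[B,E,H,D,F,A,C] q_used=1 → run B
t=14: queue=[E,H,D,F,A,C,B] q_used=0 → run E
t=15: queue=[E,H,D,F,A,C,B] q_used=1 → run E
t=16: queue=[H,D,F,A,C,B] q_used=0 → run H
t=17: queue=[H,D,F,A,C,B] q_used=1 → run H
t=18: queue=[D,F,A,C,B,H] q_used=0 → run D
t=19: queue=[D,F,A,C,B,H] q_used=1 → run D
t=20: queue=[F,A,C,B,H,D] q_used=0 → run F
t=21: queue=[F,A,C,B,H,D] q_used=1 → run F
t=22: queue=[A,C,B,H,D,F] q_used=0 → run A
t=23: queue=[A,C,B,H,D,F] q_used=1 → run A
t=24: queue=[C,B,H,D,F,A] q_used=0 → run C
t=25: queue=[C,B,H,D,F,A] q_used=1 → run C
t=26: queue=[B,H,D,F,A,C] q_used=0 → run B
t=27: queue=[B,H,D,F,A,C] q_used=1 → run B
t=28: queue=[H,D,F,A,C,B] q_used=0 → run H
t=29: queue=[H,D,F,A,C,B] q_used=1 → run H
t=30: queue=[D,F,A,C,B,H] q_used=0 → run D
t=31: queue=[F,A,C,B,H] q_used=0 → run F
t=32: queue=[F,A,C,B,H] q_used=1 → run F
t=33: queue=[A,C,B,H] q_used=0 → run A
t=34: queue=[A,C,B,H] q_used=1 → run A
t=35: queue=[C,B,H] q_used=0 → run C
t=36: queue=[C,B,H] q_used=1 → run C
t=37: queue=[B,H] q_used=0 → run B
t=38: queue=[H] q_used=0 → run H
t=39: queue=[H] q_used=1 → run H
t=40: queue=[H] q_used=0 → run H
t=41: (idle)
t=42: (idle)
t=43: (idle)
t=44: (idle)
t=45: (idle)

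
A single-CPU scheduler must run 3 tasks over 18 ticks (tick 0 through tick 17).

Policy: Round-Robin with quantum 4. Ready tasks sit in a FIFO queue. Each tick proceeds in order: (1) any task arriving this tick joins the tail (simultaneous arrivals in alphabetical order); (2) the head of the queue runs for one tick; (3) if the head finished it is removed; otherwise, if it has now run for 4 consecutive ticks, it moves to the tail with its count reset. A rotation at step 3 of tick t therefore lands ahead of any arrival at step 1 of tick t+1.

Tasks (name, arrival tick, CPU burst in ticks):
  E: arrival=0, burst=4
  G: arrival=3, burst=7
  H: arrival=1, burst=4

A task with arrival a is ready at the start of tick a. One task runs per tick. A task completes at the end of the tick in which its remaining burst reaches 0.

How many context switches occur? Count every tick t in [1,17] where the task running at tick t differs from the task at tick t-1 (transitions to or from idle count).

t=0: queue=[E] q_used=0 → run E
t=1: queue=[E,H] q_used=1 → run E
t=2: queue=[E,H] q_used=2 → run E
t=3: queue=[E,H,G] q_used=3 → run E
t=4: queue=[H,G] q_used=0 → run H
t=5: queue=[H,G] q_used=1 → run H
t=6: queue=[H,G] q_used=2 → run H
t=7: queue=[H,G] q_used=3 → run H
t=8: queue=[G] q_used=0 → run G
t=9: queue=[G] q_used=1 → run G
t=10: queue=[G] q_used=2 → run G
t=11: queue=[G] q_used=3 → run G
t=12: queue=[G] q_used=0 → run G
t=13: queue=[G] q_used=1 → run G
t=14: queue=[G] q_used=2 → run G
t=15: (idle)
t=16: (idle)
t=17: (idle)

context switches = 3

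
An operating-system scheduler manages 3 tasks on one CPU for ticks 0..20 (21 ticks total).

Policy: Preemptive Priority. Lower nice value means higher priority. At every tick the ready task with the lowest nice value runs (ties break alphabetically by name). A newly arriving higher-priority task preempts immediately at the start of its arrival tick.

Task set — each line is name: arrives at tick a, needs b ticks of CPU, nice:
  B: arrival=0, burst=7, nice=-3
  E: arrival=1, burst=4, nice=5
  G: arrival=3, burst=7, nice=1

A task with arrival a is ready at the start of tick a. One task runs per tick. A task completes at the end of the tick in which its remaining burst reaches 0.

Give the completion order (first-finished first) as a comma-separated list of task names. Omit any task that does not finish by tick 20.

completion order = B, G, E

t=0: ready={B} → run B
t=1: ready={B,E} → run B
t=2: ready={B,E} → run B
t=3: ready={B,E,G} → run B
t=4: ready={B,E,G} → run B
t=5: ready={B,E,G} → run B
t=6: ready={B,E,G} → run B
t=7: ready={E,G} → run G
t=8: ready={E,G} → run G
t=9: ready={E,G} → run G
t=10: ready={E,G} → run G
t=11: ready={E,G} → run G
t=12: ready={E,G} → run G
t=13: ready={E,G} → run G
t=14: ready={E} → run E
t=15: ready={E} → run E
t=16: ready={E} → run E
t=17: ready={E} → run E
t=18: (idle)
t=19: (idle)
t=20: (idle)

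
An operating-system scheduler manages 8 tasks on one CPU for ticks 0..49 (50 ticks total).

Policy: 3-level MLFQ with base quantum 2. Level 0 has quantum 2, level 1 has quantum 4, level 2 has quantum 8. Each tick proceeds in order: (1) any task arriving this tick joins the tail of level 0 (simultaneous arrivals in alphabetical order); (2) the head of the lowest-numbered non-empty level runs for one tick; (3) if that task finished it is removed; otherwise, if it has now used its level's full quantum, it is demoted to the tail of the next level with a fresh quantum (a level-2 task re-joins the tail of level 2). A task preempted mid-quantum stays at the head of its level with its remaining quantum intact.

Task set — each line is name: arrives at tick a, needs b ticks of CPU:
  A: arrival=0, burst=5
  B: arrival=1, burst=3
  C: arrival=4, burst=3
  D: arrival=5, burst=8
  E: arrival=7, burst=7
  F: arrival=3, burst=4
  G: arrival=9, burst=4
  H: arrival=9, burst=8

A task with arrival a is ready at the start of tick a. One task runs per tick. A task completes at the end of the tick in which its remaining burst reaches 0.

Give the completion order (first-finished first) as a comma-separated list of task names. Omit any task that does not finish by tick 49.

t=0: L0/L1/L2 = A/-/- → run A
t=1: L0/L1/L2 = AB/-/- → run A
t=2: L0/L1/L2 = B/A/- → run B
t=3: L0/L1/L2 = BF/A/- → run B
t=4: L0/L1/L2 = FC/AB/- → run F
t=5: L0/L1/L2 = FCD/AB/- → run F
t=6: L0/L1/L2 = CD/ABF/- → run C
t=7: L0/L1/L2 = CDE/ABF/- → run C
t=8: L0/L1/L2 = DE/ABFC/- → run D
t=9: L0/L1/L2 = DEGH/ABFC/- → run D
t=10: L0/L1/L2 = EGH/ABFCD/- → run E
t=11: L0/L1/L2 = EGH/ABFCD/- → run E
t=12: L0/L1/L2 = GH/ABFCDE/- → run G
t=13: L0/L1/L2 = GH/ABFCDE/- → run G
t=14: L0/L1/L2 = H/ABFCDEG/- → run H
t=15: L0/L1/L2 = H/ABFCDEG/- → run H
t=16: L0/L1/L2 = -/ABFCDEGH/- → run A
t=17: L0/L1/L2 = -/ABFCDEGH/- → run A
t=18: L0/L1/L2 = -/ABFCDEGH/- → run A
t=19: L0/L1/L2 = -/BFCDEGH/- → run B
t=20: L0/L1/L2 = -/FCDEGH/- → run F
t=21: L0/L1/L2 = -/FCDEGH/- → run F
t=22: L0/L1/L2 = -/CDEGH/- → run C
t=23: L0/L1/L2 = -/DEGH/- → run D
t=24: L0/L1/L2 = -/DEGH/- → run D
t=25: L0/L1/L2 = -/DEGH/- → run D
t=26: L0/L1/L2 = -/DEGH/- → run D
t=27: L0/L1/L2 = -/EGH/D → run E
t=28: L0/L1/L2 = -/EGH/D → run E
t=29: L0/L1/L2 = -/EGH/D → run E
t=30: L0/L1/L2 = -/EGH/D → run E
t=31: L0/L1/L2 = -/GH/DE → run G
t=32: L0/L1/L2 = -/GH/DE → run G
t=33: L0/L1/L2 = -/H/DE → run H
t=34: L0/L1/L2 = -/H/DE → run H
t=35: L0/L1/L2 = -/H/DE → run H
t=36: L0/L1/L2 = -/H/DE → run H
t=37: L0/L1/L2 = -/-/DEH → run D
t=38: L0/L1/L2 = -/-/DEH → run D
t=39: L0/L1/L2 = -/-/EH → run E
t=40: L0/L1/L2 = -/-/H → run H
t=41: L0/L1/L2 = -/-/H → run H
t=42: (idle)
t=43: (idle)
t=44: (idle)
t=45: (idle)
t=46: (idle)
t=47: (idle)
t=48: (idle)
t=49: (idle)

completion order = A, B, F, C, G, D, E, H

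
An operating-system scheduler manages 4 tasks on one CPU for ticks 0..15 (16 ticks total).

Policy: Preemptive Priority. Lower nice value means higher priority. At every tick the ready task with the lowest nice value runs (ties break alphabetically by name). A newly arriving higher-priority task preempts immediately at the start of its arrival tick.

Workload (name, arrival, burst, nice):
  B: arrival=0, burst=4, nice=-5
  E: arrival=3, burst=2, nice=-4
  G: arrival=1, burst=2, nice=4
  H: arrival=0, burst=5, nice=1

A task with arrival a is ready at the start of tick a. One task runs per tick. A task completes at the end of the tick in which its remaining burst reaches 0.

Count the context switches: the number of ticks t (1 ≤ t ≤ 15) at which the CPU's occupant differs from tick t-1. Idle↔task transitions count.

context switches = 4

t=0: ready={B,H} → run B
t=1: ready={B,G,H} → run B
t=2: ready={B,G,H} → run B
t=3: ready={B,E,G,H} → run B
t=4: ready={E,G,H} → run E
t=5: ready={E,G,H} → run E
t=6: ready={G,H} → run H
t=7: ready={G,H} → run H
t=8: ready={G,H} → run H
t=9: ready={G,H} → run H
t=10: ready={G,H} → run H
t=11: ready={G} → run G
t=12: ready={G} → run G
t=13: (idle)
t=14: (idle)
t=15: (idle)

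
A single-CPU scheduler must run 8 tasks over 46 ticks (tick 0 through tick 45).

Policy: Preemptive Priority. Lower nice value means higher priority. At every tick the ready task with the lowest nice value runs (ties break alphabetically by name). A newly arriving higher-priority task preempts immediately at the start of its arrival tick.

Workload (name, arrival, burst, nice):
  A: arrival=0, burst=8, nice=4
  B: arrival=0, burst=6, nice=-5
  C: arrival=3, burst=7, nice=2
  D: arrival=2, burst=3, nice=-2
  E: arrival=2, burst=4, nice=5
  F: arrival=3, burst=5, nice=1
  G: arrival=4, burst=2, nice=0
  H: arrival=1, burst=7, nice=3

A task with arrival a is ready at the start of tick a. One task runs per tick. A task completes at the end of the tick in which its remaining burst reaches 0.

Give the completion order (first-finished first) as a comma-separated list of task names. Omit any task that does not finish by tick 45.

t=0: ready={A,B} → run B
t=1: ready={A,B,H} → run B
t=2: ready={A,B,D,E,H} → run B
t=3: ready={A,B,C,D,E,F,H} → run B
t=4: ready={A,B,C,D,E,F,G,H} → run B
t=5: ready={A,B,C,D,E,F,G,H} → run B
t=6: ready={A,C,D,E,F,G,H} → run D
t=7: ready={A,C,D,E,F,G,H} → run D
t=8: ready={A,C,D,E,F,G,H} → run D
t=9: ready={A,C,E,F,G,H} → run G
t=10: ready={A,C,E,F,G,H} → run G
t=11: ready={A,C,E,F,H} → run F
t=12: ready={A,C,E,F,H} → run F
t=13: ready={A,C,E,F,H} → run F
t=14: ready={A,C,E,F,H} → run F
t=15: ready={A,C,E,F,H} → run F
t=16: ready={A,C,E,H} → run C
t=17: ready={A,C,E,H} → run C
t=18: ready={A,C,E,H} → run C
t=19: ready={A,C,E,H} → run C
t=20: ready={A,C,E,H} → run C
t=21: ready={A,C,E,H} → run C
t=22: ready={A,C,E,H} → run C
t=23: ready={A,E,H} → run H
t=24: ready={A,E,H} → run H
t=25: ready={A,E,H} → run H
t=26: ready={A,E,H} → run H
t=27: ready={A,E,H} → run H
t=28: ready={A,E,H} → run H
t=29: ready={A,E,H} → run H
t=30: ready={A,E} → run A
t=31: ready={A,E} → run A
t=32: ready={A,E} → run A
t=33: ready={A,E} → run A
t=34: ready={A,E} → run A
t=35: ready={A,E} → run A
t=36: ready={A,E} → run A
t=37: ready={A,E} → run A
t=38: ready={E} → run E
t=39: ready={E} → run E
t=40: ready={E} → run E
t=41: ready={E} → run E
t=42: (idle)
t=43: (idle)
t=44: (idle)
t=45: (idle)

completion order = B, D, G, F, C, H, A, E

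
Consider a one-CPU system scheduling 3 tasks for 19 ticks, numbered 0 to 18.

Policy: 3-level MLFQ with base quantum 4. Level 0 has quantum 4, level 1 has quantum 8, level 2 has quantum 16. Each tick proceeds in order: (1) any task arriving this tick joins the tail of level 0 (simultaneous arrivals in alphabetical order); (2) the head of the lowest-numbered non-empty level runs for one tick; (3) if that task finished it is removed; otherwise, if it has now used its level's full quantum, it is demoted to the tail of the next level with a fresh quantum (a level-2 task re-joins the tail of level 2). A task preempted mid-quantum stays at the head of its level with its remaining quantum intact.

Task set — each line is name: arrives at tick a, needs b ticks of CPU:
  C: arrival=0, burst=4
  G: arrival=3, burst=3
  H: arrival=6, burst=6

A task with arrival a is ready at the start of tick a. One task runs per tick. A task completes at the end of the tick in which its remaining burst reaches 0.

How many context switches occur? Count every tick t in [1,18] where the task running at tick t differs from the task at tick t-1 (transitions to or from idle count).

context switches = 3

t=0: L0/L1/L2 = C/-/- → run C
t=1: L0/L1/L2 = C/-/- → run C
t=2: L0/L1/L2 = C/-/- → run C
t=3: L0/L1/L2 = CG/-/- → run C
t=4: L0/L1/L2 = G/-/- → run G
t=5: L0/L1/L2 = G/-/- → run G
t=6: L0/L1/L2 = GH/-/- → run G
t=7: L0/L1/L2 = H/-/- → run H
t=8: L0/L1/L2 = H/-/- → run H
t=9: L0/L1/L2 = H/-/- → run H
t=10: L0/L1/L2 = H/-/- → run H
t=11: L0/L1/L2 = -/H/- → run H
t=12: L0/L1/L2 = -/H/- → run H
t=13: (idle)
t=14: (idle)
t=15: (idle)
t=16: (idle)
t=17: (idle)
t=18: (idle)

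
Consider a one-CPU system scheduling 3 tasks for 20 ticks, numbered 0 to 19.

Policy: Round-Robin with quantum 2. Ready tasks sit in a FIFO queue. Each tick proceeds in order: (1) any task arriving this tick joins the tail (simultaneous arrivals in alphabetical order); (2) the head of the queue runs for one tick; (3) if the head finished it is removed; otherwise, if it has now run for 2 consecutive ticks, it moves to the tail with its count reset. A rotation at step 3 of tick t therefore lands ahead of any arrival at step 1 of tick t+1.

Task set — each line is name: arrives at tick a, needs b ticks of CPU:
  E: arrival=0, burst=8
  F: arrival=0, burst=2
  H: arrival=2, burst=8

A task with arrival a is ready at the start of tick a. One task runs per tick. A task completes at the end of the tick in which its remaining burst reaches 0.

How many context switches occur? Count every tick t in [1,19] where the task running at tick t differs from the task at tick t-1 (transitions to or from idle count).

t=0: queue=[E,F] q_used=0 → run E
t=1: queue=[E,F] q_used=1 → run E
t=2: queue=[F,E,H] q_used=0 → run F
t=3: queue=[F,E,H] q_used=1 → run F
t=4: queue=[E,H] q_used=0 → run E
t=5: queue=[E,H] q_used=1 → run E
t=6: queue=[H,E] q_used=0 → run H
t=7: queue=[H,E] q_used=1 → run H
t=8: queue=[E,H] q_used=0 → run E
t=9: queue=[E,H] q_used=1 → run E
t=10: queue=[H,E] q_used=0 → run H
t=11: queue=[H,E] q_used=1 → run H
t=12: queue=[E,H] q_used=0 → run E
t=13: queue=[E,H] q_used=1 → run E
t=14: queue=[H] q_used=0 → run H
t=15: queue=[H] q_used=1 → run H
t=16: queue=[H] q_used=0 → run H
t=17: queue=[H] q_used=1 → run H
t=18: (idle)
t=19: (idle)

context switches = 8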